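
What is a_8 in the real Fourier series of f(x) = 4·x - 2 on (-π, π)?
a_8 = (1/π) ∫_{-π}^{π} f(x)·cos(8x) dx.
Evaluate the integral (use parity and integration by parts as needed): a_8 = 0.

Final answer: 0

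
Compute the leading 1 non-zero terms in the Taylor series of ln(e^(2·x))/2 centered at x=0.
x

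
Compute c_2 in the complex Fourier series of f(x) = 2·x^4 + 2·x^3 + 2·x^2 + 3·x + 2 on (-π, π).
Compute the real Fourier coefficients first: a_2 = -4 + 4·π^2, b_2 = -2·π^2.
Then c_2 = (a_2 − i·b_2)/2 = -2 + 2·π^2 + i·π^2.

Final answer: -2 + 2·π^2 + i·π^2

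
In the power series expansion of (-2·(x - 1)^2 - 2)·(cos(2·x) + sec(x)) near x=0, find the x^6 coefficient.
Expand to order 6: (-2·(x - 1)^2 - 2)·(cos(2·x) + sec(x)) = -26·x^6/15 + 7·x^5/2 - x^4/2 - 6·x^3 + 2·x^2 + 8·x - 8 + O(x^7).
The coefficient of x^6 is -26/15.

Final answer: -26/15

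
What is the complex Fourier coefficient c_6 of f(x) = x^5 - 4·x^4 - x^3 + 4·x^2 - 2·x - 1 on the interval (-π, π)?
Compute the real Fourier coefficients first: a_6 = 16/27 - 8·π^2/9, b_6 = -π^4/3 + 47/81 + 14·π^2/27.
Then c_6 = (a_6 − i·b_6)/2 = -4·π^2/9 + 8/27 - 7·i·π^2/27 - 47·i/162 + i·π^4/6.

Final answer: -4·π^2/9 + 8/27 - 7·i·π^2/27 - 47·i/162 + i·π^4/6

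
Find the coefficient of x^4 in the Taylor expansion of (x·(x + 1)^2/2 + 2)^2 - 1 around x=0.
Expand to order 4: (x·(x + 1)^2/2 + 2)^2 - 1 = 3·x^4/2 + 3·x^3 + 17·x^2/4 + 2·x + 3 + O(x^5).
The coefficient of x^4 is 3/2.

Final answer: 3/2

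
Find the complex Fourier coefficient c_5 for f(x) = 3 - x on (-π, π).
Compute the real Fourier coefficients first: a_5 = 0, b_5 = -2/5.
Then c_5 = (a_5 − i·b_5)/2 = i/5.

Final answer: i/5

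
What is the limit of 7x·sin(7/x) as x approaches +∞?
As x → +∞: let u = 7/x → 0⁺; then 7·x·sin(7/x) = 7·7·sin(u)/u → 7·7·1 = 49.
Limit = 49.

Final answer: 49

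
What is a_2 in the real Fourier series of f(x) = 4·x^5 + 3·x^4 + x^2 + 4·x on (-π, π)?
a_2 = (1/π) ∫_{-π}^{π} f(x)·cos(2x) dx.
Evaluate the integral (use parity and integration by parts as needed): a_2 = -8 + 6·π^2.

Final answer: -8 + 6·π^2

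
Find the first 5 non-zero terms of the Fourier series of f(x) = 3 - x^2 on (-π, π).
4·cos(x) - cos(2·x) + 4·cos(3·x)/9 - cos(4·x)/4 - π^2/3 + 3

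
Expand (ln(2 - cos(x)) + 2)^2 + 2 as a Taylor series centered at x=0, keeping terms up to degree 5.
-5·x^4/12 + 2·x^2 + 6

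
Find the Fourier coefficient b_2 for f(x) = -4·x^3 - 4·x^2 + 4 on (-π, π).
b_2 = (1/π) ∫_{-π}^{π} f(x)·sin(2x) dx.
Evaluate the integral (use parity and integration by parts as needed): b_2 = -6 + 4·π^2.

Final answer: -6 + 4·π^2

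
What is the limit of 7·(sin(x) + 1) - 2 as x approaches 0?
Direct substitution at x = 0 gives 5.

Final answer: 5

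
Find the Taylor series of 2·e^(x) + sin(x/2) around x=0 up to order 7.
17·x^7/43008 + x^6/360 + 13·x^5/768 + x^4/12 + 5·x^3/16 + x^2 + 5·x/2 + 2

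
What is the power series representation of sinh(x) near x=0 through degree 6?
x^5/120 + x^3/6 + x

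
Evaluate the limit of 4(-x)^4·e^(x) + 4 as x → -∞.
The product is a 0·∞ indeterminate form at x → -∞.
Rewrite the product as 4(-x)^4 / e^(-x) (an ∞/∞ form) and apply L'Hôpital, or use the standard hierarchy e^(|x|) ≫ |(-x)^4| as x → -∞.
The indeterminate product → 0, so the limit = 4.

Final answer: 4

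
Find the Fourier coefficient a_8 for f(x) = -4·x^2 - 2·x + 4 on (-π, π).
a_8 = (1/π) ∫_{-π}^{π} f(x)·cos(8x) dx.
Evaluate the integral (use parity and integration by parts as needed): a_8 = -1/4.

Final answer: -1/4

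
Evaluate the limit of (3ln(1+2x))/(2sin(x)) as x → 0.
Both numerator and denominator → 0 as x → 0; this is a 0/0 indeterminate form.
Expand each to leading order near x = 0: numerator ~ 6·x, denominator ~ 2·x.
The limit of the ratio is 3.

Final answer: 3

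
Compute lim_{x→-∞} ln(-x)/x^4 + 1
The quotient is an ∞/∞ indeterminate form as x → -∞.
Compare growth rates of the dominant terms (exponentials ≫ polynomials ≫ logarithms), or apply L'Hôpital's rule; the quotient → 0.
Adding the constant: 0 + 1 = 1. Limit = 1.

Final answer: 1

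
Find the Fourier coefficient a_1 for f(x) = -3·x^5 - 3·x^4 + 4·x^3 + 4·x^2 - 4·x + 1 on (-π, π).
a_1 = (1/π) ∫_{-π}^{π} f(x)·cos(1x) dx.
Evaluate the integral (use parity and integration by parts as needed): a_1 = -160 + 24·π^2.

Final answer: -160 + 24·π^2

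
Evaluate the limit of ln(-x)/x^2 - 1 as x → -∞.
The quotient is an ∞/∞ indeterminate form as x → -∞.
Compare growth rates of the dominant terms (exponentials ≫ polynomials ≫ logarithms), or apply L'Hôpital's rule; the quotient → 0.
Adding the constant: 0 - 1 = -1. Limit = -1.

Final answer: -1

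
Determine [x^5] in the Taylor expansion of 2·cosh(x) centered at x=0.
Expand to order 5: 2·cosh(x) = x^4/12 + x^2 + 2 + O(x^6).
The coefficient of x^5 is 0.

Final answer: 0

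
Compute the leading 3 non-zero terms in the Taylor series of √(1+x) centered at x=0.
-x^2/8 + x/2 + 1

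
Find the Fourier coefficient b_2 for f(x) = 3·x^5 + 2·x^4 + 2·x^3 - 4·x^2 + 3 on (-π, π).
b_2 = (1/π) ∫_{-π}^{π} f(x)·sin(2x) dx.
Evaluate the integral (use parity and integration by parts as needed): b_2 = -3·π^4 - 39/2 + 13·π^2.

Final answer: -3·π^4 - 39/2 + 13·π^2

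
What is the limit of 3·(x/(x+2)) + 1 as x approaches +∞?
Evaluate the dominant behaviour as x → +∞; each term tends to a finite value or vanishes.
Limit = 4.

Final answer: 4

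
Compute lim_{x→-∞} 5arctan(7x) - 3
Evaluate the dominant behaviour as x → -∞; each term tends to a finite value or vanishes.
Limit = -5·π/2 - 3.

Final answer: -5·π/2 - 3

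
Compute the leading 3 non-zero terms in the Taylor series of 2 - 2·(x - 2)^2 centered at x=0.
-2·x^2 + 8·x - 6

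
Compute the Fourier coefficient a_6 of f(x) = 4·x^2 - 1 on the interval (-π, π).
a_6 = (1/π) ∫_{-π}^{π} f(x)·cos(6x) dx.
Evaluate the integral (use parity and integration by parts as needed): a_6 = 4/9.

Final answer: 4/9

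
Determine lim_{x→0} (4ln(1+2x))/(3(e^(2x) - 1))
Both numerator and denominator → 0 as x → 0; this is a 0/0 indeterminate form.
Expand each to leading order near x = 0: numerator ~ 8·x, denominator ~ 6·x.
The limit of the ratio is 4/3.

Final answer: 4/3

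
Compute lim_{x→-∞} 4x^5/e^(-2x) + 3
The quotient is an ∞/∞ indeterminate form as x → -∞.
Compare growth rates of the dominant terms (exponentials ≫ polynomials ≫ logarithms), or apply L'Hôpital's rule; the quotient → 0.
Adding the constant: 0 + 3 = 3. Limit = 3.

Final answer: 3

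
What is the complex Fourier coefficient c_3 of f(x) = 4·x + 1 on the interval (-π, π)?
Compute the real Fourier coefficients first: a_3 = 0, b_3 = 8/3.
Then c_3 = (a_3 − i·b_3)/2 = -4·i/3.

Final answer: -4·i/3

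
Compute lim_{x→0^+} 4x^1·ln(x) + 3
The product is a 0·∞ indeterminate form at x → 0⁺.
Rewrite the product as 4·ln(x) / x^(-1) and apply L'Hôpital, or use the standard hierarchy x^(-1) ≫ |ln x| as x → 0⁺.
The indeterminate product → 0, so the limit = 3.

Final answer: 3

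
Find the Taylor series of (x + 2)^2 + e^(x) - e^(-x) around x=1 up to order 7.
(-1 + e^(2) + 9·e)·e^(-1) + (1 + e^(2) + 6·e)·e^(-1)·(x - 1) + (-1 + 2·e + e^(2))·e^(-1)·(x - 1)^2/2 + (1 + e^(2))·e^(-1)·(x - 1)^3/6 + (-1 + e^(2))·e^(-1)·(x - 1)^4/24 + (1 + e^(2))·e^(-1)·(x - 1)^5/120 + (-1 + e^(2))·e^(-1)·(x - 1)^6/720 + (1 + e^(2))·e^(-1)·(x - 1)^7/5040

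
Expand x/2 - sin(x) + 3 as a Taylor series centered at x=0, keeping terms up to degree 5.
-x^5/120 + x^3/6 - x/2 + 3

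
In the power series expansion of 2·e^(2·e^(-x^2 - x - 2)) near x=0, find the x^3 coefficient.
Expand to order 3: 2·e^(2·e^(-x^2 - x - 2)) = x^3·(-8·e^(-6 + 2·e^(-2))/3 + 4·e^(-4 + 2·e^(-2)) + 10·e^(-2 + 2·e^(-2))/3) + x^2·(-2·e^(-2 + 2·e^(-2)) + 4·e^(-4 + 2·e^(-2))) - 4·x·e^(-2 + 2·e^(-2)) + 2·e^(2·e^(-2)) + O(x^4).
The coefficient of x^3 is -8·e^(-6 + 2·e^(-2))/3 + 4·e^(-4 + 2·e^(-2)) + 10·e^(-2 + 2·e^(-2))/3.

Final answer: -8·e^(-6 + 2·e^(-2))/3 + 4·e^(-4 + 2·e^(-2)) + 10·e^(-2 + 2·e^(-2))/3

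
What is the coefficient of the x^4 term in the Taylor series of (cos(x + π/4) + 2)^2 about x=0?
Expand to order 4: (cos(x + π/4) + 2)^2 = x^4·(√(2)/2 + 2)^2·(-1/(24·(√(2)/2 + 2)^2) + √(2)/(24·(√(2)/2 + 2))) + x^3·(√(2)/2 + 2)^2·(1/(2·(√(2)/2 + 2)^2) + √(2)/(6·(√(2)/2 + 2))) + x^2·(√(2)/2 + 2)^2·(-√(2)/(2·(√(2)/2 + 2)) + 1/(2·(√(2)/2 + 2)^2)) - √(2)·x·(√(2)/2 + 2) + (√(2)/2 + 2)^2 + O(x^5).
The coefficient of x^4 is (√(2)/2 + 2)^2·(-1/(24·(√(2)/2 + 2)^2) + √(2)/(24·(√(2)/2 + 2))).

Final answer: (√(2)/2 + 2)^2·(-1/(24·(√(2)/2 + 2)^2) + √(2)/(24·(√(2)/2 + 2)))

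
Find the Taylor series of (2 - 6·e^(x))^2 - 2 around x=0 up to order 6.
19·x^6/6 + 47·x^5/5 + 23·x^4 + 44·x^3 + 60·x^2 + 48·x + 14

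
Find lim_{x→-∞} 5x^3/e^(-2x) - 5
The quotient is an ∞/∞ indeterminate form as x → -∞.
Compare growth rates of the dominant terms (exponentials ≫ polynomials ≫ logarithms), or apply L'Hôpital's rule; the quotient → 0.
Adding the constant: 0 - 5 = -5. Limit = -5.

Final answer: -5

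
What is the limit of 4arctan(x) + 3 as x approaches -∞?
Evaluate the dominant behaviour as x → -∞; each term tends to a finite value or vanishes.
Limit = 3 - 2·π.

Final answer: 3 - 2·π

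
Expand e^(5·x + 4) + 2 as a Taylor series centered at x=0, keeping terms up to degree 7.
15625·x^7·e^(4)/1008 + 3125·x^6·e^(4)/144 + 625·x^5·e^(4)/24 + 625·x^4·e^(4)/24 + 125·x^3·e^(4)/6 + 25·x^2·e^(4)/2 + 5·x·e^(4) + 2 + e^(4)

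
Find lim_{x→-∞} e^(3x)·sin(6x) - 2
Evaluate the dominant behaviour as x → -∞; each term tends to a finite value or vanishes.
Limit = -2.

Final answer: -2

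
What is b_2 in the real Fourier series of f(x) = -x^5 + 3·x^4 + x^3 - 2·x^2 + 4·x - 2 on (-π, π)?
b_2 = (1/π) ∫_{-π}^{π} f(x)·sin(2x) dx.
Evaluate the integral (use parity and integration by parts as needed): b_2 = -6·π^2 + 5 + π^4.

Final answer: -6·π^2 + 5 + π^4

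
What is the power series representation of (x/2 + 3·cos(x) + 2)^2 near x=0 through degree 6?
-5·x^6/12 + x^5/8 + 7·x^4/2 - 3·x^3/2 - 59·x^2/4 + 5·x + 25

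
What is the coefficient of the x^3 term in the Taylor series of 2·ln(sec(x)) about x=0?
Expand to order 3: 2·ln(sec(x)) = x^2 + O(x^4).
The coefficient of x^3 is 0.

Final answer: 0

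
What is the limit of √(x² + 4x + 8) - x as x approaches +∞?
As x → +∞: multiply by the conjugate to get (4x+8)/(√(x²+4x+8)+x); the denominator ~ 2x, so the limit is 4/2 = 2.
Limit = 2.

Final answer: 2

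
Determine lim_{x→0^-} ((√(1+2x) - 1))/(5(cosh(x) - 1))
Both numerator and denominator → 0 as x → 0^-; this is a 0/0 indeterminate form.
Expand each to leading order near x = 0: numerator ~ x, denominator ~ 5·x^2/2.
The limit of the ratio is -∞.

Final answer: -∞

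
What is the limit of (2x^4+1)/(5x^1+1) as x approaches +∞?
This is an ∞/∞ indeterminate form as x → +∞.
Divide numerator and denominator by x^4 and let the lower-order terms vanish; the numerator's degree 4 exceeds the denominator's degree 1, so the quotient diverges.
Limit = ∞.

Final answer: ∞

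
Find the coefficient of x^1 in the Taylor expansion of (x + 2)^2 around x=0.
Expand to order 1: (x + 2)^2 = 4·x + 4 + O(x^2).
The coefficient of x^1 is 4.

Final answer: 4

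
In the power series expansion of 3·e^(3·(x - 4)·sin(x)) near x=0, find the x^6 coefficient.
Expand to order 6: 3·e^(3·(x - 4)·sin(x)) = 766251·x^6/40 - 85071·x^5/10 + 3180·x^4 - 966·x^3 + 225·x^2 - 36·x + 3 + O(x^7).
The coefficient of x^6 is 766251/40.

Final answer: 766251/40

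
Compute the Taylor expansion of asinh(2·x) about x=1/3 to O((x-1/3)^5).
asinh(2/3) + 6·√(13)·(x - 1/3)/13 - 36·√(13)·(x - 1/3)^2/169 - 36·√(13)·(x - 1/3)^3/2197 + 6156·√(13)·(x - 1/3)^4/28561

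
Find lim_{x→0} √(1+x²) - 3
Direct substitution at x = 0 gives -2.

Final answer: -2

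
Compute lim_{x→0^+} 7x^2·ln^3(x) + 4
The product is a 0·∞ indeterminate form at x → 0⁺.
Rewrite the product as 7·ln^3(x) / x^(-2) and apply L'Hôpital, or use the standard hierarchy x^(-2) ≫ |ln x|^3 as x → 0⁺.
The indeterminate product → 0, so the limit = 4.

Final answer: 4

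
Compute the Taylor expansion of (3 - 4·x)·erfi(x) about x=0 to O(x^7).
-4·x^6/(5·√(π)) + 3·x^5/(5·√(π)) - 8·x^4/(3·√(π)) + 2·x^3/√(π) - 8·x^2/√(π) + 6·x/√(π)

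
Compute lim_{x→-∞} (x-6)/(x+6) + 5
Evaluate the dominant behaviour as x → -∞; each term tends to a finite value or vanishes.
Limit = 6.

Final answer: 6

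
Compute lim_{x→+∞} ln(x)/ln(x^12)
This is an ∞/∞ indeterminate form as x → +∞.
Write ln(x^12) = 12·ln(x), reducing the quotient to 1/12.
Limit = 1/12.

Final answer: 1/12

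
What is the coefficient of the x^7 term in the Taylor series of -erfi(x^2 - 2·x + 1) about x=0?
Expand to order 7: -erfi(x^2 - 2·x + 1) = 22136·e·x^7/(63·√(π)) - 994·e·x^6/(5·√(π)) + 1588·e·x^5/(15·√(π)) - 158·e·x^4/(3·√(π)) + 24·e·x^3/√(π) - 10·e·x^2/√(π) + 4·e·x/√(π) - erfi(1) + O(x^8).
The coefficient of x^7 is 22136·e/(63·√(π)).

Final answer: 22136·e/(63·√(π))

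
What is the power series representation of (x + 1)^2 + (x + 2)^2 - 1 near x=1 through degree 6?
12 + 10·(x - 1) + 2·(x - 1)^2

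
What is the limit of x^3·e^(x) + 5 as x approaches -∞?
The product is a 0·∞ indeterminate form at x → -∞.
Rewrite the product as x^3 / e^(-x) (an ∞/∞ form) and apply L'Hôpital, or use the standard hierarchy e^(|x|) ≫ |x^3| as x → -∞.
The indeterminate product → 0, so the limit = 5.

Final answer: 5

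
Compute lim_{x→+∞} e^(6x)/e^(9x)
This is an ∞/∞ indeterminate form as x → +∞.
Rewrite e^(6x)/e^(9x) = e^((6−9)x) = e^(-3x); the exponent coefficient is -3 < 0 so e^(-3x) → 0.
Limit = 0.

Final answer: 0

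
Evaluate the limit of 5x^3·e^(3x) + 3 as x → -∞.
The product is a 0·∞ indeterminate form at x → -∞.
Rewrite the product as 5x^3 / e^(-3x) (an ∞/∞ form) and apply L'Hôpital, or use the standard hierarchy e^(3|x|) ≫ |x^3| as x → -∞.
The indeterminate product → 0, so the limit = 3.

Final answer: 3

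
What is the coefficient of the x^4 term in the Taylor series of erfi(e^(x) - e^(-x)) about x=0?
Expand to order 4: erfi(e^(x) - e^(-x)) = 6·x^3/√(π) + 4·x/√(π) + O(x^5).
The coefficient of x^4 is 0.

Final answer: 0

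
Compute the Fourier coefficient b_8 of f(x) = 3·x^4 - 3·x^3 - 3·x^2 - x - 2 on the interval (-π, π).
b_8 = (1/π) ∫_{-π}^{π} f(x)·sin(8x) dx.
Evaluate the integral (use parity and integration by parts as needed): b_8 = 23/128 + 3·π^2/4.

Final answer: 23/128 + 3·π^2/4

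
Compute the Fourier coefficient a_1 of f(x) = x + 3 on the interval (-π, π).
a_1 = (1/π) ∫_{-π}^{π} f(x)·cos(1x) dx.
Evaluate the integral (use parity and integration by parts as needed): a_1 = 0.

Final answer: 0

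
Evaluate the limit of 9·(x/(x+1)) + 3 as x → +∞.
Evaluate the dominant behaviour as x → +∞; each term tends to a finite value or vanishes.
Limit = 12.

Final answer: 12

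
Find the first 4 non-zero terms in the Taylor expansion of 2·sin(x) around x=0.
-x^7/2520 + x^5/60 - x^3/3 + 2·x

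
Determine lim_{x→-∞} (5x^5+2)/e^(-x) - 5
The quotient is an ∞/∞ indeterminate form as x → -∞.
Compare growth rates of the dominant terms (exponentials ≫ polynomials ≫ logarithms), or apply L'Hôpital's rule; the quotient → 0.
Adding the constant: 0 - 5 = -5. Limit = -5.

Final answer: -5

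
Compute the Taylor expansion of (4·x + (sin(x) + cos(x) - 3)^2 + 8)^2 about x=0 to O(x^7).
-107·x^6/90 + 16·x^5/5 + 3·x^4 - 8·x^3 + 72·x^2 + 144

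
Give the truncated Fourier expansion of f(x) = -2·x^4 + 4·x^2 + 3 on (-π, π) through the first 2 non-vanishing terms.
(-112 + 16·π^2)·cos(x) - 2·π^4/5 + 3 + 4·π^2/3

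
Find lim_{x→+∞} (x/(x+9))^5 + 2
As x → +∞: x/(x+9) = 1/(1 + 9/x) → 1, and the 5th power of a limit-1 base also → 1; with the additive constant, 1 + 2 = 3.
Limit = 3.

Final answer: 3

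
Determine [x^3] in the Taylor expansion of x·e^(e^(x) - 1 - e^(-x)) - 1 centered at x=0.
Expand to order 3: x·e^(e^(x) - 1 - e^(-x)) - 1 = 2·x^3·e^(-1) + 2·x^2·e^(-1) + x·e^(-1) - 1 + O(x^4).
The coefficient of x^3 is 2·e^(-1).

Final answer: 2·e^(-1)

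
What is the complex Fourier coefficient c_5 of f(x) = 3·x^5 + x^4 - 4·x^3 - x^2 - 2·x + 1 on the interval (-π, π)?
Compute the real Fourier coefficients first: a_5 = 148/625 - 8·π^2/25, b_5 = -64·π^2/25 - 116/625 + 6·π^4/5.
Then c_5 = (a_5 − i·b_5)/2 = -4·π^2/25 + 74/625 - 3·i·π^4/5 + 58·i/625 + 32·i·π^2/25.

Final answer: -4·π^2/25 + 74/625 - 3·i·π^4/5 + 58·i/625 + 32·i·π^2/25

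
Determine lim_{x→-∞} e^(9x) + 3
Evaluate the dominant behaviour as x → -∞; each term tends to a finite value or vanishes.
Limit = 3.

Final answer: 3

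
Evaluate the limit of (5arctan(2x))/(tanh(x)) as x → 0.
Both numerator and denominator → 0 as x → 0; this is a 0/0 indeterminate form.
Expand each to leading order near x = 0: numerator ~ 10·x, denominator ~ x.
The limit of the ratio is 10.

Final answer: 10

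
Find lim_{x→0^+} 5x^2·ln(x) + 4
The product is a 0·∞ indeterminate form at x → 0⁺.
Rewrite the product as 5·ln(x) / x^(-2) and apply L'Hôpital, or use the standard hierarchy x^(-2) ≫ |ln x| as x → 0⁺.
The indeterminate product → 0, so the limit = 4.

Final answer: 4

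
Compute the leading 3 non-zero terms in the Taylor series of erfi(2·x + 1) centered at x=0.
8·e·x^2/√(π) + 4·e·x/√(π) + erfi(1)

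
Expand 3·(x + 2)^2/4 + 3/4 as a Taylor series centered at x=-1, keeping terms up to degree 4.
3/2 + 3·(x + 1)/2 + 3·(x + 1)^2/4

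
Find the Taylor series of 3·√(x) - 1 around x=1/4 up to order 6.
1/2 + 3·(x - 1/4) - 3·(x - 1/4)^2 + 6·(x - 1/4)^3 - 15·(x - 1/4)^4 + 42·(x - 1/4)^5 - 126·(x - 1/4)^6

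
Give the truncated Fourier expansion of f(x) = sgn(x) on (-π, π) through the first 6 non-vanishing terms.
4·sin(x)/π + 4·sin(3·x)/(3·π) + 4·sin(5·x)/(5·π) + 4·sin(7·x)/(7·π) + 4·sin(9·x)/(9·π) + 4·sin(11·x)/(11·π)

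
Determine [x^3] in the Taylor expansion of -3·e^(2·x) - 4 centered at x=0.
Expand to order 3: -3·e^(2·x) - 4 = -4·x^3 - 6·x^2 - 6·x - 7 + O(x^4).
The coefficient of x^3 is -4.

Final answer: -4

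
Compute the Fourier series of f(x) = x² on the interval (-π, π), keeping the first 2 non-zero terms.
-4·cos(x) + π^2/3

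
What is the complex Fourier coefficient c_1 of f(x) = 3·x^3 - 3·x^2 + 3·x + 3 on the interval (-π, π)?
Compute the real Fourier coefficients first: a_1 = 12, b_1 = -30 + 6·π^2.
Then c_1 = (a_1 − i·b_1)/2 = 6 - 3·i·π^2 + 15·i.

Final answer: 6 - 3·i·π^2 + 15·i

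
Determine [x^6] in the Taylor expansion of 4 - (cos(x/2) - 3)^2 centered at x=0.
Expand to order 6: 4 - (cos(x/2) - 3)^2 = 13·x^6/23040 - x^4/192 - x^2/2 + O(x^7).
The coefficient of x^6 is 13/23040.

Final answer: 13/23040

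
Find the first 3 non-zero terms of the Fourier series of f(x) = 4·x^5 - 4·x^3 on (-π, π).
(-168·π^2 + 8·π^4 + 1008)·sin(x) + (-4·π^4 - 36 + 24·π^2)·sin(2·x) + (-232·π^2/27 + 464/81 + 8·π^4/3)·sin(3·x)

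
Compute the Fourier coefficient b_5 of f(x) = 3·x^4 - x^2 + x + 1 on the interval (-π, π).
b_5 = (1/π) ∫_{-π}^{π} f(x)·sin(5x) dx.
Evaluate the integral (use parity and integration by parts as needed): b_5 = 2/5.

Final answer: 2/5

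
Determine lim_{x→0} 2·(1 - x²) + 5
Direct substitution at x = 0 gives 7.

Final answer: 7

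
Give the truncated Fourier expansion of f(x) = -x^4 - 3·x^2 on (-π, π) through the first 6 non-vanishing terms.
(-36 + 8·π^2)·cos(x) - 2·π^2·cos(2·x) + (20/27 + 8·π^2/9)·cos(3·x) + (-π^2/2 - 9/16)·cos(4·x) + (252/625 + 8·π^2/25)·cos(5·x) - π^4/5 - π^2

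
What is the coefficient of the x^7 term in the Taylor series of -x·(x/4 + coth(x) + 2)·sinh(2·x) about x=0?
Expand to order 7: -x·(x/4 + coth(x) + 2)·sinh(2·x) = -7·x^7/45 - 8·x^6/15 - x^5 - 8·x^4/3 - 5·x^3/2 - 4·x^2 - 2·x + O(x^8).
The coefficient of x^7 is -7/45.

Final answer: -7/45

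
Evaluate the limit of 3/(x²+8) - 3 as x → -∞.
Evaluate the dominant behaviour as x → -∞; each term tends to a finite value or vanishes.
Limit = -3.

Final answer: -3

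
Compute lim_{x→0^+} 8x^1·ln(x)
This is a 0·∞ indeterminate form at x → 0⁺.
Rewrite the product as 8·ln(x) / x^(-1) and apply L'Hôpital, or use the standard hierarchy x^(-1) ≫ |ln x| as x → 0⁺.
The indeterminate product → 0, so the limit = 0.

Final answer: 0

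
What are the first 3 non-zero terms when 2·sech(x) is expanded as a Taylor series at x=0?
5·x^4/12 - x^2 + 2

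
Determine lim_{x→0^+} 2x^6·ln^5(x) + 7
The product is a 0·∞ indeterminate form at x → 0⁺.
Rewrite the product as 2·ln^5(x) / x^(-6) and apply L'Hôpital, or use the standard hierarchy x^(-6) ≫ |ln x|^5 as x → 0⁺.
The indeterminate product → 0, so the limit = 7.

Final answer: 7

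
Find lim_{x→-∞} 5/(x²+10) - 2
Evaluate the dominant behaviour as x → -∞; each term tends to a finite value or vanishes.
Limit = -2.

Final answer: -2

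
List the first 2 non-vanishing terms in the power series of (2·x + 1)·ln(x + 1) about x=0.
3·x^2/2 + x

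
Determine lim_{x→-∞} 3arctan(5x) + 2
Evaluate the dominant behaviour as x → -∞; each term tends to a finite value or vanishes.
Limit = 2 - 3·π/2.

Final answer: 2 - 3·π/2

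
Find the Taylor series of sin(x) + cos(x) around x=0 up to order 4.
x^4/24 - x^3/6 - x^2/2 + x + 1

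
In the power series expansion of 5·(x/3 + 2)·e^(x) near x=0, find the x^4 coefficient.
Expand to order 4: 5·(x/3 + 2)·e^(x) = 25·x^4/36 + 5·x^3/2 + 20·x^2/3 + 35·x/3 + 10 + O(x^5).
The coefficient of x^4 is 25/36.

Final answer: 25/36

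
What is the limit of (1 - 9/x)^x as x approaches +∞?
As x → +∞: this is the defining limit (1 - 9/x)^x → e^(-9).
Limit = e^(-9).

Final answer: e^(-9)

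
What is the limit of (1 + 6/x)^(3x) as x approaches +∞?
As x → +∞: write (1 + 6/x)^(3x) = ((1 + 6/x)^x)^3 → (e^6)^3 = e^18.
Limit = e^(18).

Final answer: e^(18)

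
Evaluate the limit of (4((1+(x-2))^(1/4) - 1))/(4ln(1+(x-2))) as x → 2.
Both numerator and denominator → 0 as x → 2; this is a 0/0 indeterminate form.
Expand each to leading order near x = 2: numerator ~ (x - 2), denominator ~ 4·(x - 2).
The limit of the ratio is 1/4.

Final answer: 1/4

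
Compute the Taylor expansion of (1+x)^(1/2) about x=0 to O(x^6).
7·x^5/256 - 5·x^4/128 + x^3/16 - x^2/8 + x/2 + 1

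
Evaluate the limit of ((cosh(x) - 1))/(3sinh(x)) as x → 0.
Both numerator and denominator → 0 as x → 0; this is a 0/0 indeterminate form.
Expand each to leading order near x = 0: numerator ~ x^2/2, denominator ~ 3·x.
The limit of the ratio is 0.

Final answer: 0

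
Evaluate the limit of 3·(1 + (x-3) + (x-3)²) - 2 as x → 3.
Direct substitution at x = 3 gives 1.

Final answer: 1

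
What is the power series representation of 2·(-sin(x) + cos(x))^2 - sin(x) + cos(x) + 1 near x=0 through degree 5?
-13·x^5/24 + x^4/24 + 17·x^3/6 - x^2/2 - 5·x + 4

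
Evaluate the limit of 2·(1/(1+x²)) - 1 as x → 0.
Direct substitution at x = 0 gives 1.

Final answer: 1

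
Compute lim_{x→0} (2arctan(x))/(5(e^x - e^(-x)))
Both numerator and denominator → 0 as x → 0; this is a 0/0 indeterminate form.
Expand each to leading order near x = 0: numerator ~ 2·x, denominator ~ 10·x.
The limit of the ratio is 1/5.

Final answer: 1/5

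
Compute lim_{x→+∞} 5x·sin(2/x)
As x → +∞: let u = 2/x → 0⁺; then 5·x·sin(2/x) = 5·2·sin(u)/u → 5·2·1 = 10.
Limit = 10.

Final answer: 10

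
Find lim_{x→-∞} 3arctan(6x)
Evaluate the dominant behaviour as x → -∞; each term tends to a finite value or vanishes.
Limit = -3·π/2.

Final answer: -3·π/2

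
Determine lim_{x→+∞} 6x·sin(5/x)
As x → +∞: let u = 5/x → 0⁺; then 6·x·sin(5/x) = 6·5·sin(u)/u → 6·5·1 = 30.
Limit = 30.

Final answer: 30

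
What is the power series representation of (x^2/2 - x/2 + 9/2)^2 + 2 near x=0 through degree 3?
-x^3/2 + 19·x^2/4 - 9·x/2 + 89/4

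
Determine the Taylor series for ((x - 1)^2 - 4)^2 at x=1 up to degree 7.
16 - 8·(x - 1)^2 + (x - 1)^4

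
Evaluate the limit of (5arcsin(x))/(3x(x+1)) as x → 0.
Both numerator and denominator → 0 as x → 0; this is a 0/0 indeterminate form.
Expand each to leading order near x = 0: numerator ~ 5·x, denominator ~ 3·x.
The limit of the ratio is 5/3.

Final answer: 5/3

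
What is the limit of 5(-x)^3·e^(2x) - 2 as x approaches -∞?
The product is a 0·∞ indeterminate form at x → -∞.
Rewrite the product as 5(-x)^3 / e^(-2x) (an ∞/∞ form) and apply L'Hôpital, or use the standard hierarchy e^(2|x|) ≫ |(-x)^3| as x → -∞.
The indeterminate product → 0, so the limit = -2.

Final answer: -2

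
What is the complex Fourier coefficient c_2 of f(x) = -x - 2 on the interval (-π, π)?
Compute the real Fourier coefficients first: a_2 = 0, b_2 = 1.
Then c_2 = (a_2 − i·b_2)/2 = -i/2.

Final answer: -i/2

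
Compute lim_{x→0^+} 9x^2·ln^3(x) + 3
The product is a 0·∞ indeterminate form at x → 0⁺.
Rewrite the product as 9·ln^3(x) / x^(-2) and apply L'Hôpital, or use the standard hierarchy x^(-2) ≫ |ln x|^3 as x → 0⁺.
The indeterminate product → 0, so the limit = 3.

Final answer: 3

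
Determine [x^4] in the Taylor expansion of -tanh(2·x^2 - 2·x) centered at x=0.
Expand to order 4: -tanh(2·x^2 - 2·x) = 8·x^4 - 8·x^3/3 - 2·x^2 + 2·x + O(x^5).
The coefficient of x^4 is 8.

Final answer: 8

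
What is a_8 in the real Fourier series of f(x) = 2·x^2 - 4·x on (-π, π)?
a_8 = (1/π) ∫_{-π}^{π} f(x)·cos(8x) dx.
Evaluate the integral (use parity and integration by parts as needed): a_8 = 1/8.

Final answer: 1/8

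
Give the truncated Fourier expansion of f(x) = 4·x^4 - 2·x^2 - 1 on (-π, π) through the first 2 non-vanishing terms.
(200 - 32·π^2)·cos(x) - 2·π^2/3 - 1 + 4·π^4/5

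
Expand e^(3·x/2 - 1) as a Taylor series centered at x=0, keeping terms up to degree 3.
9·x^3·e^(-1)/16 + 9·x^2·e^(-1)/8 + 3·x·e^(-1)/2 + e^(-1)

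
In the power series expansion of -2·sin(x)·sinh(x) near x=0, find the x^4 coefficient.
Expand to order 4: -2·sin(x)·sinh(x) = -2·x^2 + O(x^5).
The coefficient of x^4 is 0.

Final answer: 0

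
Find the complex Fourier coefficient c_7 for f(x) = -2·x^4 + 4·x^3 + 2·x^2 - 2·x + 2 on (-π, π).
Compute the real Fourier coefficients first: a_7 = -488/2401 + 16·π^2/49, b_7 = -244/343 + 8·π^2/7.
Then c_7 = (a_7 − i·b_7)/2 = -244/2401 + 8·π^2/49 - 4·i·π^2/7 + 122·i/343.

Final answer: -244/2401 + 8·π^2/49 - 4·i·π^2/7 + 122·i/343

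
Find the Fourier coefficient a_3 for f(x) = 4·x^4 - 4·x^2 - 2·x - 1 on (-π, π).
a_3 = (1/π) ∫_{-π}^{π} f(x)·cos(3x) dx.
Evaluate the integral (use parity and integration by parts as needed): a_3 = 112/27 - 32·π^2/9.

Final answer: 112/27 - 32·π^2/9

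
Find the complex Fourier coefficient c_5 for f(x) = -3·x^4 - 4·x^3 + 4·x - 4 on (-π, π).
Compute the real Fourier coefficients first: a_5 = -144/625 + 24·π^2/25, b_5 = 248/125 - 8·π^2/5.
Then c_5 = (a_5 − i·b_5)/2 = -72/625 + 12·π^2/25 - 124·i/125 + 4·i·π^2/5.

Final answer: -72/625 + 12·π^2/25 - 124·i/125 + 4·i·π^2/5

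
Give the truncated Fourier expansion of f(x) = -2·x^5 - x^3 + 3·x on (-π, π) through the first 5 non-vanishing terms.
(-462 - 4·π^4 + 78·π^2)·sin(x) + (-9·π^2 + 21/2 + 2·π^4)·sin(2·x) + (-4·π^4/3 + 38/81 + 62·π^2/27)·sin(3·x) + (-3·π^2/4 - 39/32 + π^4)·sin(4·x) + (-4·π^4/5 + 714/625 + 6·π^2/25)·sin(5·x)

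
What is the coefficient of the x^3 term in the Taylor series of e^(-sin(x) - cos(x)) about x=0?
Expand to order 3: e^(-sin(x) - cos(x)) = -x^3·e^(-1)/2 + x^2·e^(-1) - x·e^(-1) + e^(-1) + O(x^4).
The coefficient of x^3 is -e^(-1)/2.

Final answer: -e^(-1)/2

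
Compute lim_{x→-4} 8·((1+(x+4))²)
Direct substitution at x = -4 gives 8.

Final answer: 8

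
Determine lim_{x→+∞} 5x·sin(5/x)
As x → +∞: let u = 5/x → 0⁺; then 5·x·sin(5/x) = 5·5·sin(u)/u → 5·5·1 = 25.
Limit = 25.

Final answer: 25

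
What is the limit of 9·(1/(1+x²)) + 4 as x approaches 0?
Direct substitution at x = 0 gives 13.

Final answer: 13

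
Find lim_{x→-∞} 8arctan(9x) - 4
Evaluate the dominant behaviour as x → -∞; each term tends to a finite value or vanishes.
Limit = -4·π - 4.

Final answer: -4·π - 4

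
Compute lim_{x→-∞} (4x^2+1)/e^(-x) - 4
The quotient is an ∞/∞ indeterminate form as x → -∞.
Compare growth rates of the dominant terms (exponentials ≫ polynomials ≫ logarithms), or apply L'Hôpital's rule; the quotient → 0.
Adding the constant: 0 - 4 = -4. Limit = -4.

Final answer: -4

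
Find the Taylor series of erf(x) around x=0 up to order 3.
-2·x^3/(3·√(π)) + 2·x/√(π)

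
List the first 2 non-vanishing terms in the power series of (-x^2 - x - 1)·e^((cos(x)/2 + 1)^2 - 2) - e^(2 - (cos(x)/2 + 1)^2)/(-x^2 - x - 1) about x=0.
x·(-e^(1/4) - e^(-1/4)) - e^(1/4) + e^(-1/4)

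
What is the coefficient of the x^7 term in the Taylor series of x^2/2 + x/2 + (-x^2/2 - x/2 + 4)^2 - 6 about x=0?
Expand to order 7: x^2/2 + x/2 + (-x^2/2 - x/2 + 4)^2 - 6 = x^4/4 + x^3/2 - 13·x^2/4 - 7·x/2 + 10 + O(x^8).
The coefficient of x^7 is 0.

Final answer: 0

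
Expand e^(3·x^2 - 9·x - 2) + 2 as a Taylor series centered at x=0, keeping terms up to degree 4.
3195·x^4·e^(-2)/8 - 297·x^3·e^(-2)/2 + 87·x^2·e^(-2)/2 - 9·x·e^(-2) + e^(-2) + 2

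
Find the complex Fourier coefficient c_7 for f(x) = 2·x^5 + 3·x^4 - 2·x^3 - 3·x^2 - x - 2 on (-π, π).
Compute the real Fourier coefficients first: a_7 = 732/2401 - 24·π^2/49, b_7 = -276·π^2/343 - 3146/16807 + 4·π^4/7.
Then c_7 = (a_7 − i·b_7)/2 = -12·π^2/49 + 366/2401 - 2·i·π^4/7 + 1573·i/16807 + 138·i·π^2/343.

Final answer: -12·π^2/49 + 366/2401 - 2·i·π^4/7 + 1573·i/16807 + 138·i·π^2/343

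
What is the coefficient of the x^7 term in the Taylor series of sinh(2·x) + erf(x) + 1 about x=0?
Expand to order 7: sinh(2·x) + erf(x) + 1 = x^7·(8/315 - 1/(21·√(π))) + x^5·(1/(5·√(π)) + 4/15) + x^3·(4/3 - 2/(3·√(π))) + x·(2/√(π) + 2) + 1 + O(x^8).
The coefficient of x^7 is 8/315 - 1/(21·√(π)).

Final answer: 8/315 - 1/(21·√(π))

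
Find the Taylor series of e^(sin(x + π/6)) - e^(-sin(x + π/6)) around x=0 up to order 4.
x^4·(-55·e^(1/2)/384 - e^(-1/2)/384) + x^3·(-7·√(3)·e^(1/2)/48 + 5·√(3)·e^(-1/2)/48) + x^2·(-5·e^(-1/2)/8 + e^(1/2)/8) + x·(√(3)·e^(-1/2)/2 + √(3)·e^(1/2)/2) - e^(-1/2) + e^(1/2)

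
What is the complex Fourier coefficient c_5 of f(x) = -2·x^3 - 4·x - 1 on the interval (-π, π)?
Compute the real Fourier coefficients first: a_5 = 0, b_5 = -4·π^2/5 - 176/125.
Then c_5 = (a_5 − i·b_5)/2 = 88·i/125 + 2·i·π^2/5.

Final answer: 88·i/125 + 2·i·π^2/5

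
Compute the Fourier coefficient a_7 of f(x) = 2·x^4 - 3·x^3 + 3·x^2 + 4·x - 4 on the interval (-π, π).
a_7 = (1/π) ∫_{-π}^{π} f(x)·cos(7x) dx.
Evaluate the integral (use parity and integration by parts as needed): a_7 = -16·π^2/49 - 492/2401.

Final answer: -16·π^2/49 - 492/2401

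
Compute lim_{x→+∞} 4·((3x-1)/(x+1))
Evaluate the dominant behaviour as x → +∞; each term tends to a finite value or vanishes.
Limit = 12.

Final answer: 12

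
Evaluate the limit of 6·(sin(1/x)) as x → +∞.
Evaluate the dominant behaviour as x → +∞; each term tends to a finite value or vanishes.
Limit = 0.

Final answer: 0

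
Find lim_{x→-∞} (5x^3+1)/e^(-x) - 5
The quotient is an ∞/∞ indeterminate form as x → -∞.
Compare growth rates of the dominant terms (exponentials ≫ polynomials ≫ logarithms), or apply L'Hôpital's rule; the quotient → 0.
Adding the constant: 0 - 5 = -5. Limit = -5.

Final answer: -5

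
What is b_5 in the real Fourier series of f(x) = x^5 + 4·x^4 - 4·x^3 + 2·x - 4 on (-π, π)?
b_5 = (1/π) ∫_{-π}^{π} f(x)·sin(5x) dx.
Evaluate the integral (use parity and integration by parts as needed): b_5 = -48·π^2/25 + 788/625 + 2·π^4/5.

Final answer: -48·π^2/25 + 788/625 + 2·π^4/5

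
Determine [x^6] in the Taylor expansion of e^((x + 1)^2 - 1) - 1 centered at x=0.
Expand to order 6: e^((x + 1)^2 - 1) - 1 = 173·x^6/90 + 13·x^5/5 + 19·x^4/6 + 10·x^3/3 + 3·x^2 + 2·x + O(x^7).
The coefficient of x^6 is 173/90.

Final answer: 173/90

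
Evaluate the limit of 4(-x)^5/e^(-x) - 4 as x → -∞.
The quotient is an ∞/∞ indeterminate form as x → -∞.
Compare growth rates of the dominant terms (exponentials ≫ polynomials ≫ logarithms), or apply L'Hôpital's rule; the quotient → 0.
Adding the constant: 0 - 4 = -4. Limit = -4.

Final answer: -4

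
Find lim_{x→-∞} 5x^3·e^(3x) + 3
The product is a 0·∞ indeterminate form at x → -∞.
Rewrite the product as 5x^3 / e^(-3x) (an ∞/∞ form) and apply L'Hôpital, or use the standard hierarchy e^(3|x|) ≫ |x^3| as x → -∞.
The indeterminate product → 0, so the limit = 3.

Final answer: 3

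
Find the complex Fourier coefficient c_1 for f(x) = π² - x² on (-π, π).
Compute the real Fourier coefficients first: a_1 = 4, b_1 = 0.
Then c_1 = (a_1 − i·b_1)/2 = 2.

Final answer: 2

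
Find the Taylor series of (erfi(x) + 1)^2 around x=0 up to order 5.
2·x^5/(5·√(π)) + 8·x^4/(3·π) + 4·x^3/(3·√(π)) + 4·x^2/π + 4·x/√(π) + 1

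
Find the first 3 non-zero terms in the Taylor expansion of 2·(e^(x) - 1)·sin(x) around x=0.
-x^5/12 + x^3 + 2·x^2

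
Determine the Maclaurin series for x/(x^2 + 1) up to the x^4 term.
-x^3 + x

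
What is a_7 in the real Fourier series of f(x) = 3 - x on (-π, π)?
a_7 = (1/π) ∫_{-π}^{π} f(x)·cos(7x) dx.
Evaluate the integral (use parity and integration by parts as needed): a_7 = 0.

Final answer: 0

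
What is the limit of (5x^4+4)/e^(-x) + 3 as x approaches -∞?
The quotient is an ∞/∞ indeterminate form as x → -∞.
Compare growth rates of the dominant terms (exponentials ≫ polynomials ≫ logarithms), or apply L'Hôpital's rule; the quotient → 0.
Adding the constant: 0 + 3 = 3. Limit = 3.

Final answer: 3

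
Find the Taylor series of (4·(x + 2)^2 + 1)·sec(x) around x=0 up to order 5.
10·x^5/3 + 133·x^4/24 + 8·x^3 + 25·x^2/2 + 16·x + 17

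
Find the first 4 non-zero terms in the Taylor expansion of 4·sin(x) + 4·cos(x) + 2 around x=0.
-2·x^3/3 - 2·x^2 + 4·x + 6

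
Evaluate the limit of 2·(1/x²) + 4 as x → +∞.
Evaluate the dominant behaviour as x → +∞; each term tends to a finite value or vanishes.
Limit = 4.

Final answer: 4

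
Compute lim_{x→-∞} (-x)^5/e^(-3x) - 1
The quotient is an ∞/∞ indeterminate form as x → -∞.
Compare growth rates of the dominant terms (exponentials ≫ polynomials ≫ logarithms), or apply L'Hôpital's rule; the quotient → 0.
Adding the constant: 0 - 1 = -1. Limit = -1.

Final answer: -1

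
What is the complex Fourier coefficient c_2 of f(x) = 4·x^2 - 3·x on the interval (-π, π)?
Compute the real Fourier coefficients first: a_2 = 4, b_2 = 3.
Then c_2 = (a_2 − i·b_2)/2 = 2 - 3·i/2.

Final answer: 2 - 3·i/2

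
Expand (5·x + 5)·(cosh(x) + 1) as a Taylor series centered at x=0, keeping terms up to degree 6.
x^6/144 + 5·x^5/24 + 5·x^4/24 + 5·x^3/2 + 5·x^2/2 + 10·x + 10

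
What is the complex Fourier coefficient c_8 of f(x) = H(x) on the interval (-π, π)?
Compute the real Fourier coefficients first: a_8 = 0, b_8 = 0.
Then c_8 = (a_8 − i·b_8)/2 = 0.

Final answer: 0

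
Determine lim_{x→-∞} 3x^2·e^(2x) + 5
The product is a 0·∞ indeterminate form at x → -∞.
Rewrite the product as 3x^2 / e^(-2x) (an ∞/∞ form) and apply L'Hôpital, or use the standard hierarchy e^(2|x|) ≫ |x^2| as x → -∞.
The indeterminate product → 0, so the limit = 5.

Final answer: 5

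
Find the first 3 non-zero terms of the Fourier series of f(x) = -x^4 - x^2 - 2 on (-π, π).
(-44 + 8·π^2)·cos(x) + (2 - 2·π^2)·cos(2·x) - π^4/5 - π^2/3 - 2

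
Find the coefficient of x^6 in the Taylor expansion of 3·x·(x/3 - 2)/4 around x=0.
Expand to order 6: 3·x·(x/3 - 2)/4 = x^2/4 - 3·x/2 + O(x^7).
The coefficient of x^6 is 0.

Final answer: 0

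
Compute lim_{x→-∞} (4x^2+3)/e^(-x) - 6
The quotient is an ∞/∞ indeterminate form as x → -∞.
Compare growth rates of the dominant terms (exponentials ≫ polynomials ≫ logarithms), or apply L'Hôpital's rule; the quotient → 0.
Adding the constant: 0 - 6 = -6. Limit = -6.

Final answer: -6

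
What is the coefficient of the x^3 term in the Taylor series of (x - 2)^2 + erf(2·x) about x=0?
Expand to order 3: (x - 2)^2 + erf(2·x) = -16·x^3/(3·√(π)) + x^2 + x·(-4 + 4/√(π)) + 4 + O(x^4).
The coefficient of x^3 is -16/(3·√(π)).

Final answer: -16/(3·√(π))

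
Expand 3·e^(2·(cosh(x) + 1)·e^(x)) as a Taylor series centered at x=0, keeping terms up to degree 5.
4809·x^5·e^(4)/20 + 559·x^4·e^(4)/4 + 73·x^3·e^(4) + 33·x^2·e^(4) + 12·x·e^(4) + 3·e^(4)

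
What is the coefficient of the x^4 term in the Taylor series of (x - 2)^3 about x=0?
Expand to order 4: (x - 2)^3 = x^3 - 6·x^2 + 12·x - 8 + O(x^5).
The coefficient of x^4 is 0.

Final answer: 0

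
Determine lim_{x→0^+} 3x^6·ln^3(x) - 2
The product is a 0·∞ indeterminate form at x → 0⁺.
Rewrite the product as 3·ln^3(x) / x^(-6) and apply L'Hôpital, or use the standard hierarchy x^(-6) ≫ |ln x|^3 as x → 0⁺.
The indeterminate product → 0, so the limit = -2.

Final answer: -2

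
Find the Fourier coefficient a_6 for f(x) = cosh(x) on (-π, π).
a_6 = (1/π) ∫_{-π}^{π} f(x)·cos(6x) dx.
Evaluate the integral (use parity and integration by parts as needed): a_6 = 2·sinh(π)/(37·π).

Final answer: 2·sinh(π)/(37·π)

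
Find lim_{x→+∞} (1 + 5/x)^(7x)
As x → +∞: write (1 + 5/x)^(7x) = ((1 + 5/x)^x)^7 → (e^5)^7 = e^35.
Limit = e^(35).

Final answer: e^(35)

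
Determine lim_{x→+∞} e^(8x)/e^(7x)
This is an ∞/∞ indeterminate form as x → +∞.
Rewrite e^(8x)/e^(7x) = e^((8−7)x) = e^(x); the exponent coefficient is 1 > 0 so e^(x) → ∞.
Limit = ∞.

Final answer: ∞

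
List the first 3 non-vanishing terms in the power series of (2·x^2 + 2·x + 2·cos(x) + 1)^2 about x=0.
10·x^2 + 12·x + 9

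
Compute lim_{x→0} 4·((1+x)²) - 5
Direct substitution at x = 0 gives -1.

Final answer: -1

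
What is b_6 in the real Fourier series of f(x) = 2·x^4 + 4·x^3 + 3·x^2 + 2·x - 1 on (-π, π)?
b_6 = (1/π) ∫_{-π}^{π} f(x)·sin(6x) dx.
Evaluate the integral (use parity and integration by parts as needed): b_6 = -4·π^2/3 - 4/9.

Final answer: -4·π^2/3 - 4/9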